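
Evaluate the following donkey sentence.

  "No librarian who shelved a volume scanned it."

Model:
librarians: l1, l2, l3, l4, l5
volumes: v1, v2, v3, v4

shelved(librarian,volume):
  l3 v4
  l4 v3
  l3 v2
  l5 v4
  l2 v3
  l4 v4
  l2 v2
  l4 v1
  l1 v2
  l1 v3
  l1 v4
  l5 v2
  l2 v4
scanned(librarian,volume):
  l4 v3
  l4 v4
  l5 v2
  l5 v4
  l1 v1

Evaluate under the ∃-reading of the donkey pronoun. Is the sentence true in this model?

False

"it" takes "a volume" as antecedent — a donkey pronoun bound across the clause boundary.
Truth condition: for no (l,v) with shelved(l,v) does scanned(l,v) hold.
Restrictor pairs — does the scope hold? (l1,v2):fails  (l1,v3):fails  (l1,v4):fails  (l2,v2):fails  (l2,v3):fails  (l2,v4):fails  (l3,v2):fails  (l3,v4):fails  (l4,v1):fails  (l4,v3):holds  (l4,v4):holds  (l5,v2):holds  (l5,v4):holds
Scope holds for 4 pair(s), so the sentence is false.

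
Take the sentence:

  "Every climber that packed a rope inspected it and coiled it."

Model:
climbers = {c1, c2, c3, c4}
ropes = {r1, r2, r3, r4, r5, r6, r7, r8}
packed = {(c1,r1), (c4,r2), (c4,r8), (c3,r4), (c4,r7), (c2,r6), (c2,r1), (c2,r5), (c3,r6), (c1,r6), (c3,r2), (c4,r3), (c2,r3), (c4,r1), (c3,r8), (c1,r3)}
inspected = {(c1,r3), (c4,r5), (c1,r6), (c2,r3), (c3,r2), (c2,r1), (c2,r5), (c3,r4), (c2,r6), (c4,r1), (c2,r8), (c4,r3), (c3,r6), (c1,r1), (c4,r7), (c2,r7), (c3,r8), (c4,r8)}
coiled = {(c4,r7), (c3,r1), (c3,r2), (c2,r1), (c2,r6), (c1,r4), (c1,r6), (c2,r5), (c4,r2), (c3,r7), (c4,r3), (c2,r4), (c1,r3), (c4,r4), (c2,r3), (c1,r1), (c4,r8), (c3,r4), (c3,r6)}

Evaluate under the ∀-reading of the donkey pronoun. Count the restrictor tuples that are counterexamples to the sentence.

3

"it" takes "a rope" as antecedent — a donkey pronoun bound across the clause boundary.
Strong reading: for every (c,r) with packed(c,r), inspected(c,r) ∧ coiled(c,r).
Restrictor pairs: (c1,r1) ✓  (c1,r3) ✓  (c1,r6) ✓  (c2,r1) ✓  (c2,r3) ✓  (c2,r5) ✓  (c2,r6) ✓  (c3,r2) ✓  (c3,r4) ✓  (c3,r6) ✓  (c3,r8) ✗  (c4,r1) ✗  (c4,r2) ✗  (c4,r3) ✓  (c4,r7) ✓  (c4,r8) ✓
Counterexamples (restrictor pairs failing the scope): 3.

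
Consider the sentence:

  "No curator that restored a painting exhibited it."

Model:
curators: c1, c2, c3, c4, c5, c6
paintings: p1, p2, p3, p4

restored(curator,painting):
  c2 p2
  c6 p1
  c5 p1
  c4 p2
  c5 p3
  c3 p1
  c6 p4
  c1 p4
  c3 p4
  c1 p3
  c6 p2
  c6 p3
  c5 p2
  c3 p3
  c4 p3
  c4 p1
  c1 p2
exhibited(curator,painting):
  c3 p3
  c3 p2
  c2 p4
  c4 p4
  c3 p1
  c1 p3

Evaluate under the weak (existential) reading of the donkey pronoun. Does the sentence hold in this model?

False

"it" takes "a painting" as antecedent — a donkey pronoun bound across the clause boundary.
Truth condition: for no (c,p) with restored(c,p) does exhibited(c,p) hold.
Restrictor pairs — does the scope hold? (c1,p2):fails  (c1,p3):holds  (c1,p4):fails  (c2,p2):fails  (c3,p1):holds  (c3,p3):holds  (c3,p4):fails  (c4,p1):fails  (c4,p2):fails  (c4,p3):fails  (c5,p1):fails  (c5,p2):fails  (c5,p3):fails  (c6,p1):fails  (c6,p2):fails  (c6,p3):fails  (c6,p4):fails
Scope holds for 3 pair(s), so the sentence is false.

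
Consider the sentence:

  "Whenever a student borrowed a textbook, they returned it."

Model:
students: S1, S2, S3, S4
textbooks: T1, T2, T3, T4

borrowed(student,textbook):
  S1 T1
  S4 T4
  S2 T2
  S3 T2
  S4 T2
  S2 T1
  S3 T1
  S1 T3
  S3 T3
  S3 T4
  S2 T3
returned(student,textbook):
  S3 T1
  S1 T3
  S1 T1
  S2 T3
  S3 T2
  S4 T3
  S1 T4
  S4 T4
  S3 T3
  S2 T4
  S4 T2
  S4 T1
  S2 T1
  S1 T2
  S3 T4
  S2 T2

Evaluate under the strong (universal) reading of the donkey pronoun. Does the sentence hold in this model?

True

"it" takes "a textbook" as antecedent — a donkey pronoun bound across the clause boundary.
Strong reading: for every (s,t) with borrowed(s,t), returned(s,t).
Restrictor pairs: (S1,T1) ✓  (S1,T3) ✓  (S2,T1) ✓  (S2,T2) ✓  (S2,T3) ✓  (S3,T1) ✓  (S3,T2) ✓  (S3,T3) ✓  (S3,T4) ✓  (S4,T2) ✓  (S4,T4) ✓
Every restrictor pair satisfies the scope.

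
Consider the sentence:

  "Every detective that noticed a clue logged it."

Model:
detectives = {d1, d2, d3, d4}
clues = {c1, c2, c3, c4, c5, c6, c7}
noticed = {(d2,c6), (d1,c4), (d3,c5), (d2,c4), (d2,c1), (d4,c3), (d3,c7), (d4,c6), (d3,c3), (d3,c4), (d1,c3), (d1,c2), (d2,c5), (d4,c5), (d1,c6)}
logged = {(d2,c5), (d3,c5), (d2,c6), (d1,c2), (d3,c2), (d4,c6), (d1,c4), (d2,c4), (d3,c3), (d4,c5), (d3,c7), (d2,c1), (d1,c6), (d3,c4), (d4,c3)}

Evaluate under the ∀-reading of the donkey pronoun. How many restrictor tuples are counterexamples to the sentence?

"it" takes "a clue" as antecedent — a donkey pronoun bound across the clause boundary.
Strong reading: for every (d,c) with noticed(d,c), logged(d,c).
Restrictor pairs: (d1,c2) ✓  (d1,c3) ✗  (d1,c4) ✓  (d1,c6) ✓  (d2,c1) ✓  (d2,c4) ✓  (d2,c5) ✓  (d2,c6) ✓  (d3,c3) ✓  (d3,c4) ✓  (d3,c5) ✓  (d3,c7) ✓  (d4,c3) ✓  (d4,c5) ✓  (d4,c6) ✓
Counterexamples (restrictor pairs failing the scope): 1.

1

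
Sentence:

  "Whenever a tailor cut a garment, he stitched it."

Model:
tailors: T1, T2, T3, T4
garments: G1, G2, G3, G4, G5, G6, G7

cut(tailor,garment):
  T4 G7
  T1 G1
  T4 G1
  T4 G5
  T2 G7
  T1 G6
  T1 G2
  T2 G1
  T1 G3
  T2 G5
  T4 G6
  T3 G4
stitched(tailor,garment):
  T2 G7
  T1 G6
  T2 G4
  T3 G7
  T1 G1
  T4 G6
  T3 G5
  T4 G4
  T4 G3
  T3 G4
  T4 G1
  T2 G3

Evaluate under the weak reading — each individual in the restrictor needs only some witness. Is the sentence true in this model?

"it" takes "a garment" as antecedent — a donkey pronoun bound across the clause boundary.
Weak reading: every tailor t with some cut-garment has at least one cut-garment g such that stitched(t,g).
Per tailor: T1:✓  T2:✓  T3:✓  T4:✓
Every tailor in the restrictor has a witness.

True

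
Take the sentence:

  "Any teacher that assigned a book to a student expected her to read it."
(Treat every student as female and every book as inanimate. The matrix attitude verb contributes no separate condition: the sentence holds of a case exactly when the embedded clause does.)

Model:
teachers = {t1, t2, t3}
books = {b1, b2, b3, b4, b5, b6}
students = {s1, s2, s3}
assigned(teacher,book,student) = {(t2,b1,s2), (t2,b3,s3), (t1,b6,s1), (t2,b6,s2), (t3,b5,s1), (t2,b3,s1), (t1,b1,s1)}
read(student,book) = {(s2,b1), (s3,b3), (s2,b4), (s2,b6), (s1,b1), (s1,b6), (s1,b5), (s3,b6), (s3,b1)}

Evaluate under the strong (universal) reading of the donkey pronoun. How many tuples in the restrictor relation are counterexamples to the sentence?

"her" takes "a student" as antecedent and "it" takes "a book"; both are donkey pronouns co-varying with the restrictor.
Strong reading: for every (t,b,s) with assigned(t,b,s), read(s,b).
Restrictor triples: (t1,b1,s1)→read(s1,b1) ✓  (t1,b6,s1)→read(s1,b6) ✓  (t2,b1,s2)→read(s2,b1) ✓  (t2,b3,s1)→read(s1,b3) ✗  (t2,b3,s3)→read(s3,b3) ✓  (t2,b6,s2)→read(s2,b6) ✓  (t3,b5,s1)→read(s1,b5) ✓
Counterexamples (restrictor triples failing the scope): 1.

1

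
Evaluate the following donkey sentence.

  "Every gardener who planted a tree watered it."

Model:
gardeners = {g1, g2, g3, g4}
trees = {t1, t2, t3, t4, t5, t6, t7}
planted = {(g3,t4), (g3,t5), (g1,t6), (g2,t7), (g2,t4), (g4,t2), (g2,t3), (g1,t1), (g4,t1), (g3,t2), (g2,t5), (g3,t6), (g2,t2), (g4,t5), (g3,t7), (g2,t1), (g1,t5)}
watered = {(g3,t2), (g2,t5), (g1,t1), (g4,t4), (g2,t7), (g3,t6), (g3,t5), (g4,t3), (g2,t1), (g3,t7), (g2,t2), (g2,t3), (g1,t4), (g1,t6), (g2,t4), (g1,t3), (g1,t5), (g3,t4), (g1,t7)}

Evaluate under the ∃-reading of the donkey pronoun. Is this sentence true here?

False

"it" takes "a tree" as antecedent — a donkey pronoun bound across the clause boundary.
Weak reading: every gardener g with some planted-tree has at least one planted-tree t such that watered(g,t).
Per gardener: g1:✓  g2:✓  g3:✓  g4:✗
g4 has no witness among its planted-trees.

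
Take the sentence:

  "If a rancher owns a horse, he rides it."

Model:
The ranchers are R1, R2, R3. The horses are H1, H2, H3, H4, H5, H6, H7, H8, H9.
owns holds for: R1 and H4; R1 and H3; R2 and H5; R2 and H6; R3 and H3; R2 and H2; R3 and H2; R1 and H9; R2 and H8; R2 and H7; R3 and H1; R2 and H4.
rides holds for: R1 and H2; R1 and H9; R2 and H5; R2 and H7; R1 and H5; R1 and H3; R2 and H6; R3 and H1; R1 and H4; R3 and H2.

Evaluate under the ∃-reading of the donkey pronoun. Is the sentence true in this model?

"it" takes "a horse" as antecedent — a donkey pronoun bound across the clause boundary.
Weak reading: every rancher r with some owns-horse has at least one owns-horse h such that rides(r,h).
Per rancher: R1:✓  R2:✓  R3:✓
Every rancher in the restrictor has a witness.

True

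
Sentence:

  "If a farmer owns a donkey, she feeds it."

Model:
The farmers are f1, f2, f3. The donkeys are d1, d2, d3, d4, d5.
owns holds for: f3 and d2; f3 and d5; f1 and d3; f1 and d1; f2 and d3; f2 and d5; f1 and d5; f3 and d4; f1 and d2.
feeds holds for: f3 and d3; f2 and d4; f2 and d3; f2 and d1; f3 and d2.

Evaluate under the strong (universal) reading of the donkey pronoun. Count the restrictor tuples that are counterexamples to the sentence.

"it" takes "a donkey" as antecedent — a donkey pronoun bound across the clause boundary.
Strong reading: for every (f,d) with owns(f,d), feeds(f,d).
Restrictor pairs: (f1,d1) ✗  (f1,d2) ✗  (f1,d3) ✗  (f1,d5) ✗  (f2,d3) ✓  (f2,d5) ✗  (f3,d2) ✓  (f3,d4) ✗  (f3,d5) ✗
Counterexamples (restrictor pairs failing the scope): 7.

7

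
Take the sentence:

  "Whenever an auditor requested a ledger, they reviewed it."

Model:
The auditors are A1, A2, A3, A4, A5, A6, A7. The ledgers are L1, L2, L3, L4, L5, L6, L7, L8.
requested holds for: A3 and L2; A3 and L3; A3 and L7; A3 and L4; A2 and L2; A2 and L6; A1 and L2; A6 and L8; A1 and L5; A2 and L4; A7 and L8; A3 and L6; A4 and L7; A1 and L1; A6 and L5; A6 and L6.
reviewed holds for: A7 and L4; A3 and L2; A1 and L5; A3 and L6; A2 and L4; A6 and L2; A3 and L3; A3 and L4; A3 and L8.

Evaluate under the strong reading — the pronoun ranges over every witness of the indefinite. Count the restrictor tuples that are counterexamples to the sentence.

10

"it" takes "a ledger" as antecedent — a donkey pronoun bound across the clause boundary.
Strong reading: for every (a,l) with requested(a,l), reviewed(a,l).
Restrictor pairs: (A1,L1) ✗  (A1,L2) ✗  (A1,L5) ✓  (A2,L2) ✗  (A2,L4) ✓  (A2,L6) ✗  (A3,L2) ✓  (A3,L3) ✓  (A3,L4) ✓  (A3,L6) ✓  (A3,L7) ✗  (A4,L7) ✗  (A6,L5) ✗  (A6,L6) ✗  (A6,L8) ✗  (A7,L8) ✗
Counterexamples (restrictor pairs failing the scope): 10.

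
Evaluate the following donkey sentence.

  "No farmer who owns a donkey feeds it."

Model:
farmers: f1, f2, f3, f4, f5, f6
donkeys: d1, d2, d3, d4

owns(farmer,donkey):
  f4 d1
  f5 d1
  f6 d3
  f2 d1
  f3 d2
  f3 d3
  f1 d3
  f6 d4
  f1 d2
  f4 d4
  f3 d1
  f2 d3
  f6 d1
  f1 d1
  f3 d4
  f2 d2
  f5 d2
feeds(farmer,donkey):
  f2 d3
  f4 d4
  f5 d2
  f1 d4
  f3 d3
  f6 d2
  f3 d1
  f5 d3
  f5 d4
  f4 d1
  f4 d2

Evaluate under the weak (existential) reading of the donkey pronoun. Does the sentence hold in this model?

"it" takes "a donkey" as antecedent — a donkey pronoun bound across the clause boundary.
Truth condition: for no (f,d) with owns(f,d) does feeds(f,d) hold.
Restrictor pairs — does the scope hold? (f1,d1):fails  (f1,d2):fails  (f1,d3):fails  (f2,d1):fails  (f2,d2):fails  (f2,d3):holds  (f3,d1):holds  (f3,d2):fails  (f3,d3):holds  (f3,d4):fails  (f4,d1):holds  (f4,d4):holds  (f5,d1):fails  (f5,d2):holds  (f6,d1):fails  (f6,d3):fails  (f6,d4):fails
Scope holds for 6 pair(s), so the sentence is false.

False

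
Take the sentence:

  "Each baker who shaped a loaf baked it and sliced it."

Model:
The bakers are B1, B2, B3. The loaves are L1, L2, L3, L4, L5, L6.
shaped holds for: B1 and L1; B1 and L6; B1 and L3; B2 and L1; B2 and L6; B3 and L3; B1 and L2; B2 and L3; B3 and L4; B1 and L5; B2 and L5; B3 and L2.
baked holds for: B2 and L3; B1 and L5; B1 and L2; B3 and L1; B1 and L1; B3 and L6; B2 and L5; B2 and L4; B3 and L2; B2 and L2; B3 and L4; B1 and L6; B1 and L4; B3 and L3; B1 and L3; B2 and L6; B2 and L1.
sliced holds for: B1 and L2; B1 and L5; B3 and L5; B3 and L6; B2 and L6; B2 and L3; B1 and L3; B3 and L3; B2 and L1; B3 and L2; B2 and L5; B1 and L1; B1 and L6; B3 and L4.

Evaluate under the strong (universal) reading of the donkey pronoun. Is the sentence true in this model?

"it" takes "a loaf" as antecedent — a donkey pronoun bound across the clause boundary.
Strong reading: for every (b,l) with shaped(b,l), baked(b,l) ∧ sliced(b,l).
Restrictor pairs: (B1,L1) ✓  (B1,L2) ✓  (B1,L3) ✓  (B1,L5) ✓  (B1,L6) ✓  (B2,L1) ✓  (B2,L3) ✓  (B2,L5) ✓  (B2,L6) ✓  (B3,L2) ✓  (B3,L3) ✓  (B3,L4) ✓
Every restrictor pair satisfies the scope.

True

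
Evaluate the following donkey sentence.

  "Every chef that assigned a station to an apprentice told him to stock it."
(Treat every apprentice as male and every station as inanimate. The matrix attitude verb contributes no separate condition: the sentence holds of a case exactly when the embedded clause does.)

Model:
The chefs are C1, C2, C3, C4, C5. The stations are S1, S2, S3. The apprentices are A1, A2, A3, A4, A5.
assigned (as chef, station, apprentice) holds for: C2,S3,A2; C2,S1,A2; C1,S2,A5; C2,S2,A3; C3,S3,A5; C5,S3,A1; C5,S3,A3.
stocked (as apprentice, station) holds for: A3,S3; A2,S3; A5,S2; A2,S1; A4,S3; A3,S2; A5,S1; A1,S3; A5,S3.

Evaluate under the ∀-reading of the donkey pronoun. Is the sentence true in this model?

"him" takes "an apprentice" as antecedent and "it" takes "a station"; both are donkey pronouns co-varying with the restrictor.
Strong reading: for every (c,s,a) with assigned(c,s,a), stocked(a,s).
Restrictor triples: (C1,S2,A5)→stocked(A5,S2) ✓  (C2,S1,A2)→stocked(A2,S1) ✓  (C2,S2,A3)→stocked(A3,S2) ✓  (C2,S3,A2)→stocked(A2,S3) ✓  (C3,S3,A5)→stocked(A5,S3) ✓  (C5,S3,A1)→stocked(A1,S3) ✓  (C5,S3,A3)→stocked(A3,S3) ✓
Every restrictor triple satisfies the scope.

True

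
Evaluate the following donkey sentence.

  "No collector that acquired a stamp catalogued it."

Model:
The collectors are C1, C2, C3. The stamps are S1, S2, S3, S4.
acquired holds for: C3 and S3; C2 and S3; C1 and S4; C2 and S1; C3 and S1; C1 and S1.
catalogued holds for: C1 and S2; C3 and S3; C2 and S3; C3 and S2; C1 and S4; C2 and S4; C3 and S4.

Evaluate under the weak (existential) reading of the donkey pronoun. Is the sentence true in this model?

"it" takes "a stamp" as antecedent — a donkey pronoun bound across the clause boundary.
Truth condition: for no (c,s) with acquired(c,s) does catalogued(c,s) hold.
Restrictor pairs — does the scope hold? (C1,S1):fails  (C1,S4):holds  (C2,S1):fails  (C2,S3):holds  (C3,S1):fails  (C3,S3):holds
Scope holds for 3 pair(s), so the sentence is false.

False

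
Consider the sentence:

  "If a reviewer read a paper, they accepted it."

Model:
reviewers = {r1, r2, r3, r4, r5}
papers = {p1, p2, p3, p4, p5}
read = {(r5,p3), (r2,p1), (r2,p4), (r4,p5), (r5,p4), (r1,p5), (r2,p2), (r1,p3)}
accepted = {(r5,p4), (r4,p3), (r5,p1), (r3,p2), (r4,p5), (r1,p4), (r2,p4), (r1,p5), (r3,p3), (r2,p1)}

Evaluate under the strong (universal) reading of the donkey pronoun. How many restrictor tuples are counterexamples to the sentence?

3

"it" takes "a paper" as antecedent — a donkey pronoun bound across the clause boundary.
Strong reading: for every (r,p) with read(r,p), accepted(r,p).
Restrictor pairs: (r1,p3) ✗  (r1,p5) ✓  (r2,p1) ✓  (r2,p2) ✗  (r2,p4) ✓  (r4,p5) ✓  (r5,p3) ✗  (r5,p4) ✓
Counterexamples (restrictor pairs failing the scope): 3.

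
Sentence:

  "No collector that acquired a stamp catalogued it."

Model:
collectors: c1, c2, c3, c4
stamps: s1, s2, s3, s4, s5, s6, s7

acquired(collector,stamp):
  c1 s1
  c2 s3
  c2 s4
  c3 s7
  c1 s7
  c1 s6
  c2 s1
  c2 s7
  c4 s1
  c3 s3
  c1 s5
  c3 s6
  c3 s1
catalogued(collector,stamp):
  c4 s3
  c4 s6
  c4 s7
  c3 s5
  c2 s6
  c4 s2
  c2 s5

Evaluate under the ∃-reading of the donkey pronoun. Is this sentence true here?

"it" takes "a stamp" as antecedent — a donkey pronoun bound across the clause boundary.
Truth condition: for no (c,s) with acquired(c,s) does catalogued(c,s) hold.
Restrictor pairs — does the scope hold? (c1,s1):fails  (c1,s5):fails  (c1,s6):fails  (c1,s7):fails  (c2,s1):fails  (c2,s3):fails  (c2,s4):fails  (c2,s7):fails  (c3,s1):fails  (c3,s3):fails  (c3,s6):fails  (c3,s7):fails  (c4,s1):fails
Scope holds for no restrictor pair, so the sentence is true.

True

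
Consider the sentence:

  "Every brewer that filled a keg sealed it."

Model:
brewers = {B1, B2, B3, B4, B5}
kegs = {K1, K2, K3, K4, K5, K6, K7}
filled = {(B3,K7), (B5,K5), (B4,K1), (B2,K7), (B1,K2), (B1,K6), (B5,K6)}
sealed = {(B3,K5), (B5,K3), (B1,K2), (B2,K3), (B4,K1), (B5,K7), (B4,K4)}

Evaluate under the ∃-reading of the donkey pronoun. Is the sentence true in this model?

"it" takes "a keg" as antecedent — a donkey pronoun bound across the clause boundary.
Weak reading: every brewer b with some filled-keg has at least one filled-keg k such that sealed(b,k).
Per brewer: B1:✓  B2:✗  B3:✗  B4:✓  B5:✗
B2 has no witness among its filled-kegs.

False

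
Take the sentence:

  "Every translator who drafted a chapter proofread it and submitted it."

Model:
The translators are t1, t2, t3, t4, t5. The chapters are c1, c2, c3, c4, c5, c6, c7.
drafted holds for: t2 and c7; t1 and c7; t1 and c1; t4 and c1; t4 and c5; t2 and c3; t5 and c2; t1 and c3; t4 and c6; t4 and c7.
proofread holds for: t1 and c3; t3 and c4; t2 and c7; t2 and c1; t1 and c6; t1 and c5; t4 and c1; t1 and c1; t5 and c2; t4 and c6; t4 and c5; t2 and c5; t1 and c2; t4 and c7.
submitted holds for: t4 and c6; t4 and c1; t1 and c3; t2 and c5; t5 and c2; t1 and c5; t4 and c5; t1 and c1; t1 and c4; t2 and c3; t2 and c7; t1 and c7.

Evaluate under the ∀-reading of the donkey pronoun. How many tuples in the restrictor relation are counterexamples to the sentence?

3

"it" takes "a chapter" as antecedent — a donkey pronoun bound across the clause boundary.
Strong reading: for every (t,c) with drafted(t,c), proofread(t,c) ∧ submitted(t,c).
Restrictor pairs: (t1,c1) ✓  (t1,c3) ✓  (t1,c7) ✗  (t2,c3) ✗  (t2,c7) ✓  (t4,c1) ✓  (t4,c5) ✓  (t4,c6) ✓  (t4,c7) ✗  (t5,c2) ✓
Counterexamples (restrictor pairs failing the scope): 3.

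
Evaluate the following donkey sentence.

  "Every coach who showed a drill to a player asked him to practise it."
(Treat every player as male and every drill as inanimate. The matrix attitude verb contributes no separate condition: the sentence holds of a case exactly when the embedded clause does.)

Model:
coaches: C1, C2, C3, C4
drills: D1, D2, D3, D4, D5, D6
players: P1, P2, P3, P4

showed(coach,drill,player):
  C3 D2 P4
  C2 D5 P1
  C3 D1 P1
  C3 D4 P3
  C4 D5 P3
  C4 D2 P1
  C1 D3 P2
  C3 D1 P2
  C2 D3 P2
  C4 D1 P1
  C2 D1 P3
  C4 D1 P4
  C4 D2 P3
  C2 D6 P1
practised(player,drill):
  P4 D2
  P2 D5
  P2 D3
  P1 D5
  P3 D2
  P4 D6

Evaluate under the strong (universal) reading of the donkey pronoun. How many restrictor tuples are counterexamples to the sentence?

9

"him" takes "a player" as antecedent and "it" takes "a drill"; both are donkey pronouns co-varying with the restrictor.
Strong reading: for every (c,d,p) with showed(c,d,p), practised(p,d).
Restrictor triples: (C1,D3,P2)→practised(P2,D3) ✓  (C2,D1,P3)→practised(P3,D1) ✗  (C2,D3,P2)→practised(P2,D3) ✓  (C2,D5,P1)→practised(P1,D5) ✓  (C2,D6,P1)→practised(P1,D6) ✗  (C3,D1,P1)→practised(P1,D1) ✗  (C3,D1,P2)→practised(P2,D1) ✗  (C3,D2,P4)→practised(P4,D2) ✓  (C3,D4,P3)→practised(P3,D4) ✗  (C4,D1,P1)→practised(P1,D1) ✗  (C4,D1,P4)→practised(P4,D1) ✗  (C4,D2,P1)→practised(P1,D2) ✗  (C4,D2,P3)→practised(P3,D2) ✓  (C4,D5,P3)→practised(P3,D5) ✗
Counterexamples (restrictor triples failing the scope): 9.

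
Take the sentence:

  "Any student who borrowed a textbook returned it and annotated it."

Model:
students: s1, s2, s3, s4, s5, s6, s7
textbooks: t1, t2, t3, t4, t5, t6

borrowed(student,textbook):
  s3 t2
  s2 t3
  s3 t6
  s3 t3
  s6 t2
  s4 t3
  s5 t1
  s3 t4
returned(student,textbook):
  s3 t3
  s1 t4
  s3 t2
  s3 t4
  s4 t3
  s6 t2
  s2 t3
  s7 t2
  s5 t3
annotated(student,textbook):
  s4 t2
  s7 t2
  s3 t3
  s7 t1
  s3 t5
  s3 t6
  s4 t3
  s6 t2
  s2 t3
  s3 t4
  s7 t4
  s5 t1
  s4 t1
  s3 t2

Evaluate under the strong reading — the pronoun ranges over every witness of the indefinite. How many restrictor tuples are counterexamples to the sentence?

"it" takes "a textbook" as antecedent — a donkey pronoun bound across the clause boundary.
Strong reading: for every (s,t) with borrowed(s,t), returned(s,t) ∧ annotated(s,t).
Restrictor pairs: (s2,t3) ✓  (s3,t2) ✓  (s3,t3) ✓  (s3,t4) ✓  (s3,t6) ✗  (s4,t3) ✓  (s5,t1) ✗  (s6,t2) ✓
Counterexamples (restrictor pairs failing the scope): 2.

2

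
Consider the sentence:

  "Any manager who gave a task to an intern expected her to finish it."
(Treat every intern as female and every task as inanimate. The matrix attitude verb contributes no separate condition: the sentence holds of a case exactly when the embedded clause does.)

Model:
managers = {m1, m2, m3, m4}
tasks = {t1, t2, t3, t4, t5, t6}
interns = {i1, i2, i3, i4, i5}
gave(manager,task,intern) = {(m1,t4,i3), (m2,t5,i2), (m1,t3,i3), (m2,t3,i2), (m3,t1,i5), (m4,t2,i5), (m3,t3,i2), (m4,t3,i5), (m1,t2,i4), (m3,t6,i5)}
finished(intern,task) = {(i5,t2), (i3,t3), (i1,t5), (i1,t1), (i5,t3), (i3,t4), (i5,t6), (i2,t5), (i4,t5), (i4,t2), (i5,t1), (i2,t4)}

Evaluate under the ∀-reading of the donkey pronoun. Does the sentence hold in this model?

False

"her" takes "an intern" as antecedent and "it" takes "a task"; both are donkey pronouns co-varying with the restrictor.
Strong reading: for every (m,t,i) with gave(m,t,i), finished(i,t).
Restrictor triples: (m1,t2,i4)→finished(i4,t2) ✓  (m1,t3,i3)→finished(i3,t3) ✓  (m1,t4,i3)→finished(i3,t4) ✓  (m2,t3,i2)→finished(i2,t3) ✗  (m2,t5,i2)→finished(i2,t5) ✓  (m3,t1,i5)→finished(i5,t1) ✓  (m3,t3,i2)→finished(i2,t3) ✗  (m3,t6,i5)→finished(i5,t6) ✓  (m4,t2,i5)→finished(i5,t2) ✓  (m4,t3,i5)→finished(i5,t3) ✓
Counterexample: (m2,t3,i2) — finished(i2,t3) does not hold.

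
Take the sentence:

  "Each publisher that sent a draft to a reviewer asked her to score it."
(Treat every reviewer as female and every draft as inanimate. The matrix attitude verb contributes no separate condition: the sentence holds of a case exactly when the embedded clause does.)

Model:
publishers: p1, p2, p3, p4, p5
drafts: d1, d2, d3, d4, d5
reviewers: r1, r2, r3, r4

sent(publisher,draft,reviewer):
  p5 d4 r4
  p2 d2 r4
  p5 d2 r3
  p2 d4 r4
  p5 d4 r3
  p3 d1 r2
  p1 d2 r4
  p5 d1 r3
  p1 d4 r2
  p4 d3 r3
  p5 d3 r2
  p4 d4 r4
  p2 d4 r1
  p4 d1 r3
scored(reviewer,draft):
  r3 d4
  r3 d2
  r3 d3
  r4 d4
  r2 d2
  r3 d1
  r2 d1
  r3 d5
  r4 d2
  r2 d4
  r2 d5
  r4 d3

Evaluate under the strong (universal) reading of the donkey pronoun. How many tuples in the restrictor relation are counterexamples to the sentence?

"her" takes "a reviewer" as antecedent and "it" takes "a draft"; both are donkey pronouns co-varying with the restrictor.
Strong reading: for every (p,d,r) with sent(p,d,r), scored(r,d).
Restrictor triples: (p1,d2,r4)→scored(r4,d2) ✓  (p1,d4,r2)→scored(r2,d4) ✓  (p2,d2,r4)→scored(r4,d2) ✓  (p2,d4,r1)→scored(r1,d4) ✗  (p2,d4,r4)→scored(r4,d4) ✓  (p3,d1,r2)→scored(r2,d1) ✓  (p4,d1,r3)→scored(r3,d1) ✓  (p4,d3,r3)→scored(r3,d3) ✓  (p4,d4,r4)→scored(r4,d4) ✓  (p5,d1,r3)→scored(r3,d1) ✓  (p5,d2,r3)→scored(r3,d2) ✓  (p5,d3,r2)→scored(r2,d3) ✗  (p5,d4,r3)→scored(r3,d4) ✓  (p5,d4,r4)→scored(r4,d4) ✓
Counterexamples (restrictor triples failing the scope): 2.

2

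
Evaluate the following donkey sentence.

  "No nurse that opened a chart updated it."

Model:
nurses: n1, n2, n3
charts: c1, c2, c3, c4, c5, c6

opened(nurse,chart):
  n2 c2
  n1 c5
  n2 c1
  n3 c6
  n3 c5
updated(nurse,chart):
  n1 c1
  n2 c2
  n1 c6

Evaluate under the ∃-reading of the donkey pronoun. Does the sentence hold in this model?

"it" takes "a chart" as antecedent — a donkey pronoun bound across the clause boundary.
Truth condition: for no (n,c) with opened(n,c) does updated(n,c) hold.
Restrictor pairs — does the scope hold? (n1,c5):fails  (n2,c1):fails  (n2,c2):holds  (n3,c5):fails  (n3,c6):fails
Scope holds for 1 pair(s), so the sentence is false.

False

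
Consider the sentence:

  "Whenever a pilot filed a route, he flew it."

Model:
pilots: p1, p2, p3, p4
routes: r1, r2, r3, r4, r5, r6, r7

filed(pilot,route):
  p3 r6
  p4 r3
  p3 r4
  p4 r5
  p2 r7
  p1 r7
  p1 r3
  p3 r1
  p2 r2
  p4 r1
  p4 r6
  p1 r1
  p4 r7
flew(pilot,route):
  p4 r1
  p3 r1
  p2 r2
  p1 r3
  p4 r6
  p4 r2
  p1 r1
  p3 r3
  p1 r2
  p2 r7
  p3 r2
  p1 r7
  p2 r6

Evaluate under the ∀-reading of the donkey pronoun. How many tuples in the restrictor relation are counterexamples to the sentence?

5

"it" takes "a route" as antecedent — a donkey pronoun bound across the clause boundary.
Strong reading: for every (p,r) with filed(p,r), flew(p,r).
Restrictor pairs: (p1,r1) ✓  (p1,r3) ✓  (p1,r7) ✓  (p2,r2) ✓  (p2,r7) ✓  (p3,r1) ✓  (p3,r4) ✗  (p3,r6) ✗  (p4,r1) ✓  (p4,r3) ✗  (p4,r5) ✗  (p4,r6) ✓  (p4,r7) ✗
Counterexamples (restrictor pairs failing the scope): 5.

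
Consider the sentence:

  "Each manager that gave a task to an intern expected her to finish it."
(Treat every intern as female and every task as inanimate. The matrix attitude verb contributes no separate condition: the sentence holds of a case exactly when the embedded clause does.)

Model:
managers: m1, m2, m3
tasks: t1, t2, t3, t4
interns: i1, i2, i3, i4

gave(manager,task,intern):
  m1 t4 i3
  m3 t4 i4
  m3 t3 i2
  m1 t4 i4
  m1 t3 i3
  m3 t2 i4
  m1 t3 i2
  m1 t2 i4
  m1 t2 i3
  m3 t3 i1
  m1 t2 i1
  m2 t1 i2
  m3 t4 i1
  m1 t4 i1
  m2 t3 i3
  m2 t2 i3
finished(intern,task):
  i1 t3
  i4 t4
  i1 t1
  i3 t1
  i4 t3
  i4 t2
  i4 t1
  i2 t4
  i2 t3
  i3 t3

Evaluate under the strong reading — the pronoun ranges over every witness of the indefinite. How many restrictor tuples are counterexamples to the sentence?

7

"her" takes "an intern" as antecedent and "it" takes "a task"; both are donkey pronouns co-varying with the restrictor.
Strong reading: for every (m,t,i) with gave(m,t,i), finished(i,t).
Restrictor triples: (m1,t2,i1)→finished(i1,t2) ✗  (m1,t2,i3)→finished(i3,t2) ✗  (m1,t2,i4)→finished(i4,t2) ✓  (m1,t3,i2)→finished(i2,t3) ✓  (m1,t3,i3)→finished(i3,t3) ✓  (m1,t4,i1)→finished(i1,t4) ✗  (m1,t4,i3)→finished(i3,t4) ✗  (m1,t4,i4)→finished(i4,t4) ✓  (m2,t1,i2)→finished(i2,t1) ✗  (m2,t2,i3)→finished(i3,t2) ✗  (m2,t3,i3)→finished(i3,t3) ✓  (m3,t2,i4)→finished(i4,t2) ✓  (m3,t3,i1)→finished(i1,t3) ✓  (m3,t3,i2)→finished(i2,t3) ✓  (m3,t4,i1)→finished(i1,t4) ✗  (m3,t4,i4)→finished(i4,t4) ✓
Counterexamples (restrictor triples failing the scope): 7.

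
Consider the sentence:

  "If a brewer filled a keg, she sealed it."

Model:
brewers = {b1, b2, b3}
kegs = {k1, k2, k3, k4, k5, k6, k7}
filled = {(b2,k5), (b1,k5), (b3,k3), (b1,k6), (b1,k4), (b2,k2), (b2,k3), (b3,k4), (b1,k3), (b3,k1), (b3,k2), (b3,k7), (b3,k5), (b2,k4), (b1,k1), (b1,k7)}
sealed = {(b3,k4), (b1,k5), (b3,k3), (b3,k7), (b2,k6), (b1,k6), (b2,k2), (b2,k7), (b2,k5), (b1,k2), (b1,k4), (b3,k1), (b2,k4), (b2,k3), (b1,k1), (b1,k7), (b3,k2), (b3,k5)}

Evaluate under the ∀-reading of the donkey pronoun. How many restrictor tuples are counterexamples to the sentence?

"it" takes "a keg" as antecedent — a donkey pronoun bound across the clause boundary.
Strong reading: for every (b,k) with filled(b,k), sealed(b,k).
Restrictor pairs: (b1,k1) ✓  (b1,k3) ✗  (b1,k4) ✓  (b1,k5) ✓  (b1,k6) ✓  (b1,k7) ✓  (b2,k2) ✓  (b2,k3) ✓  (b2,k4) ✓  (b2,k5) ✓  (b3,k1) ✓  (b3,k2) ✓  (b3,k3) ✓  (b3,k4) ✓  (b3,k5) ✓  (b3,k7) ✓
Counterexamples (restrictor pairs failing the scope): 1.

1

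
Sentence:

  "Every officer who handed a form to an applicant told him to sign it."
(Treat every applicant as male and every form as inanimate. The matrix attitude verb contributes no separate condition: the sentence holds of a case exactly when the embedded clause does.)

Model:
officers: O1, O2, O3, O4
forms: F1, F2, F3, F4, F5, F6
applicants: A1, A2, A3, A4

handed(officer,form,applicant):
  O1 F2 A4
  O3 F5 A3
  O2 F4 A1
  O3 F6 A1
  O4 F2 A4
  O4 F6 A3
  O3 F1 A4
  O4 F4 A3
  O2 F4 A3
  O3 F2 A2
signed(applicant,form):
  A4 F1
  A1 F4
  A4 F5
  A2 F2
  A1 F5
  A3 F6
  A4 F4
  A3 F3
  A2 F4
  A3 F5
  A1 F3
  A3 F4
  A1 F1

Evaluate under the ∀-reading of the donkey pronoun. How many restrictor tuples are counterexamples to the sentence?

"him" takes "an applicant" as antecedent and "it" takes "a form"; both are donkey pronouns co-varying with the restrictor.
Strong reading: for every (o,f,a) with handed(o,f,a), signed(a,f).
Restrictor triples: (O1,F2,A4)→signed(A4,F2) ✗  (O2,F4,A1)→signed(A1,F4) ✓  (O2,F4,A3)→signed(A3,F4) ✓  (O3,F1,A4)→signed(A4,F1) ✓  (O3,F2,A2)→signed(A2,F2) ✓  (O3,F5,A3)→signed(A3,F5) ✓  (O3,F6,A1)→signed(A1,F6) ✗  (O4,F2,A4)→signed(A4,F2) ✗  (O4,F4,A3)→signed(A3,F4) ✓  (O4,F6,A3)→signed(A3,F6) ✓
Counterexamples (restrictor triples failing the scope): 3.

3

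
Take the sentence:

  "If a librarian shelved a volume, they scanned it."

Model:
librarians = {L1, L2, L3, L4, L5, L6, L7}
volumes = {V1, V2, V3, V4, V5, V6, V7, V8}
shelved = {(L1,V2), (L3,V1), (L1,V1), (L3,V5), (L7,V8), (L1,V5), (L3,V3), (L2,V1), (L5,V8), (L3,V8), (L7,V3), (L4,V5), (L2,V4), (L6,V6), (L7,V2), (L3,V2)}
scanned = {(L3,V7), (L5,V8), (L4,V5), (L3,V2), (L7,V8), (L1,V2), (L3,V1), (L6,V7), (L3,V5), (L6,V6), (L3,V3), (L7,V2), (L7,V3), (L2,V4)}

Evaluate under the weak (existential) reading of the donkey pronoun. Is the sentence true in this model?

"it" takes "a volume" as antecedent — a donkey pronoun bound across the clause boundary.
Weak reading: every librarian l with some shelved-volume has at least one shelved-volume v such that scanned(l,v).
Per librarian: L1:✓  L2:✓  L3:✓  L4:✓  L5:✓  L6:✓  L7:✓
Every librarian in the restrictor has a witness.

True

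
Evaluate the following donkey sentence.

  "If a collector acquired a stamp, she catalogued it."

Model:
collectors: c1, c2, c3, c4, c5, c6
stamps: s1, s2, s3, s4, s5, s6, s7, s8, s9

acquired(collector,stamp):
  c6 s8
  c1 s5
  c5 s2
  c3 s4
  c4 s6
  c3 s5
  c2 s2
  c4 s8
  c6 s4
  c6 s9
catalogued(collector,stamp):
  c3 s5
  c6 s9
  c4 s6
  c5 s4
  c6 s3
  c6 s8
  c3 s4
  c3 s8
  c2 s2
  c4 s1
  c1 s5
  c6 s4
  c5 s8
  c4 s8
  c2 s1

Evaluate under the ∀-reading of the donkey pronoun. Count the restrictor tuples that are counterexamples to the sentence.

1

"it" takes "a stamp" as antecedent — a donkey pronoun bound across the clause boundary.
Strong reading: for every (c,s) with acquired(c,s), catalogued(c,s).
Restrictor pairs: (c1,s5) ✓  (c2,s2) ✓  (c3,s4) ✓  (c3,s5) ✓  (c4,s6) ✓  (c4,s8) ✓  (c5,s2) ✗  (c6,s4) ✓  (c6,s8) ✓  (c6,s9) ✓
Counterexamples (restrictor pairs failing the scope): 1.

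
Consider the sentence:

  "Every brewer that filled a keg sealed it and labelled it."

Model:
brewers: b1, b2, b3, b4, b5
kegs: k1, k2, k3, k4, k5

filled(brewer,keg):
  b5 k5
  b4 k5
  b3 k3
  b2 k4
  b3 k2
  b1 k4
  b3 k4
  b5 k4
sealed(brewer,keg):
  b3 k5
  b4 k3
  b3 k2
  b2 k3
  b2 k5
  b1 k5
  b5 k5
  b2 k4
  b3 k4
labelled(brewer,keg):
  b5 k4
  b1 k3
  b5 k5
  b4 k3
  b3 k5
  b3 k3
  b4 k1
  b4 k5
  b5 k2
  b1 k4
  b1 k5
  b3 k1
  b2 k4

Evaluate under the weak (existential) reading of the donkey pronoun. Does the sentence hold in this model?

"it" takes "a keg" as antecedent — a donkey pronoun bound across the clause boundary.
Weak reading: every brewer b with some filled-keg has at least one filled-keg k such that sealed(b,k) ∧ labelled(b,k).
Per brewer: b1:✗  b2:✓  b3:✗  b4:✗  b5:✓
b1 has no witness among its filled-kegs.

False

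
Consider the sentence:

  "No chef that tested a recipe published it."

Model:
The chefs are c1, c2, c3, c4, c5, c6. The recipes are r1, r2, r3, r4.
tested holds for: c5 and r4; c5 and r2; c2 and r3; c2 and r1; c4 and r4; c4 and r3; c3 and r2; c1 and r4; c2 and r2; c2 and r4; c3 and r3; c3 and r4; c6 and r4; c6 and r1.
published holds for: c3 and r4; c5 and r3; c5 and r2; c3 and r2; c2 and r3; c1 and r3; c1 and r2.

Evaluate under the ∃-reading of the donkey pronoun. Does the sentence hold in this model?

False

"it" takes "a recipe" as antecedent — a donkey pronoun bound across the clause boundary.
Truth condition: for no (c,r) with tested(c,r) does published(c,r) hold.
Restrictor pairs — does the scope hold? (c1,r4):fails  (c2,r1):fails  (c2,r2):fails  (c2,r3):holds  (c2,r4):fails  (c3,r2):holds  (c3,r3):fails  (c3,r4):holds  (c4,r3):fails  (c4,r4):fails  (c5,r2):holds  (c5,r4):fails  (c6,r1):fails  (c6,r4):fails
Scope holds for 4 pair(s), so the sentence is false.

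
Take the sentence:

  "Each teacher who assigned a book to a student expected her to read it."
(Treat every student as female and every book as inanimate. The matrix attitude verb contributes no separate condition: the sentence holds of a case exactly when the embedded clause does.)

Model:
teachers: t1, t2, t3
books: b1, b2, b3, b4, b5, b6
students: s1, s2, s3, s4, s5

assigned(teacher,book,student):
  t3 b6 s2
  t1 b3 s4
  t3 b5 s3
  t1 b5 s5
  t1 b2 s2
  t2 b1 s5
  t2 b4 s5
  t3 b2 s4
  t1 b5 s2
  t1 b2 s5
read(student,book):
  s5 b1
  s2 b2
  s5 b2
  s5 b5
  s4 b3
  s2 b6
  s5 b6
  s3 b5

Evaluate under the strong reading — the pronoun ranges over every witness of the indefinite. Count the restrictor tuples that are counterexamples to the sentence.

"her" takes "a student" as antecedent and "it" takes "a book"; both are donkey pronouns co-varying with the restrictor.
Strong reading: for every (t,b,s) with assigned(t,b,s), read(s,b).
Restrictor triples: (t1,b2,s2)→read(s2,b2) ✓  (t1,b2,s5)→read(s5,b2) ✓  (t1,b3,s4)→read(s4,b3) ✓  (t1,b5,s2)→read(s2,b5) ✗  (t1,b5,s5)→read(s5,b5) ✓  (t2,b1,s5)→read(s5,b1) ✓  (t2,b4,s5)→read(s5,b4) ✗  (t3,b2,s4)→read(s4,b2) ✗  (t3,b5,s3)→read(s3,b5) ✓  (t3,b6,s2)→read(s2,b6) ✓
Counterexamples (restrictor triples failing the scope): 3.

3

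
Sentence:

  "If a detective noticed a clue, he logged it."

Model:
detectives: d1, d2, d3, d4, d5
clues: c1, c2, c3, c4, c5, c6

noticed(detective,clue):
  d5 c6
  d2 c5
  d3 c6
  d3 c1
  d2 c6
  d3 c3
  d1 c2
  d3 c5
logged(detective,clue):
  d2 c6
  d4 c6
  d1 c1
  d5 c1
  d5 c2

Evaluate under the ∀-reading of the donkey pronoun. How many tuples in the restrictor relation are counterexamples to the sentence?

"it" takes "a clue" as antecedent — a donkey pronoun bound across the clause boundary.
Strong reading: for every (d,c) with noticed(d,c), logged(d,c).
Restrictor pairs: (d1,c2) ✗  (d2,c5) ✗  (d2,c6) ✓  (d3,c1) ✗  (d3,c3) ✗  (d3,c5) ✗  (d3,c6) ✗  (d5,c6) ✗
Counterexamples (restrictor pairs failing the scope): 7.

7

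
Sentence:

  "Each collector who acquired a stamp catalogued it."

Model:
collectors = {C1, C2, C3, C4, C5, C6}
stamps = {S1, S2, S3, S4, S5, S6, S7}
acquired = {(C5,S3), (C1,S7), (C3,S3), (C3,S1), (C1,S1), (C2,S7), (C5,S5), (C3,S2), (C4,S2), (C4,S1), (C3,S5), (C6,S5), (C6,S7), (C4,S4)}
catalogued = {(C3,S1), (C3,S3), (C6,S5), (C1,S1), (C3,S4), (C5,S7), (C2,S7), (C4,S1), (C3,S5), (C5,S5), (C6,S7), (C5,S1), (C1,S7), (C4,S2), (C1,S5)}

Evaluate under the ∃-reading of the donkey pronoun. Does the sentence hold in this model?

"it" takes "a stamp" as antecedent — a donkey pronoun bound across the clause boundary.
Weak reading: every collector c with some acquired-stamp has at least one acquired-stamp s such that catalogued(c,s).
Per collector: C1:✓  C2:✓  C3:✓  C4:✓  C5:✓  C6:✓
Every collector in the restrictor has a witness.

True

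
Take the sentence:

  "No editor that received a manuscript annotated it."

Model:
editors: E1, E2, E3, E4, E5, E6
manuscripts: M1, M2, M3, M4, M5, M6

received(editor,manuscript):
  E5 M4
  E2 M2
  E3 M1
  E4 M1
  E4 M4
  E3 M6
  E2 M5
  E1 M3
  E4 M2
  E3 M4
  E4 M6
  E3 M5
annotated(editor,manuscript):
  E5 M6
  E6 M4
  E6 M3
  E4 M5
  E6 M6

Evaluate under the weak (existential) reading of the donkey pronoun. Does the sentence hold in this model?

True

"it" takes "a manuscript" as antecedent — a donkey pronoun bound across the clause boundary.
Truth condition: for no (e,m) with received(e,m) does annotated(e,m) hold.
Restrictor pairs — does the scope hold? (E1,M3):fails  (E2,M2):fails  (E2,M5):fails  (E3,M1):fails  (E3,M4):fails  (E3,M5):fails  (E3,M6):fails  (E4,M1):fails  (E4,M2):fails  (E4,M4):fails  (E4,M6):fails  (E5,M4):fails
Scope holds for no restrictor pair, so the sentence is true.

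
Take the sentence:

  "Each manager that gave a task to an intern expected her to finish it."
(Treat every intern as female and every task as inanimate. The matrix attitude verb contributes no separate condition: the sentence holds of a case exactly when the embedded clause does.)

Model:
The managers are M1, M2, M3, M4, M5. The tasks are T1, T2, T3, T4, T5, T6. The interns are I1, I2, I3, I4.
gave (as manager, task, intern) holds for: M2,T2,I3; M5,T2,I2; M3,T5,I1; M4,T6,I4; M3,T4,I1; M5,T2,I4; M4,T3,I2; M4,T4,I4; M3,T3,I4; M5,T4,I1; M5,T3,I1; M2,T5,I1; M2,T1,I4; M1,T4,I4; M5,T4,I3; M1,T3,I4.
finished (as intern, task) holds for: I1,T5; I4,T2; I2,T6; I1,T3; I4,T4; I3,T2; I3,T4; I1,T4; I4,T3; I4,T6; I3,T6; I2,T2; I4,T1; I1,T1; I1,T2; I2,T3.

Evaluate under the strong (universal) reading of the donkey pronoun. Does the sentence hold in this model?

True

"her" takes "an intern" as antecedent and "it" takes "a task"; both are donkey pronouns co-varying with the restrictor.
Strong reading: for every (m,t,i) with gave(m,t,i), finished(i,t).
Restrictor triples: (M1,T3,I4)→finished(I4,T3) ✓  (M1,T4,I4)→finished(I4,T4) ✓  (M2,T1,I4)→finished(I4,T1) ✓  (M2,T2,I3)→finished(I3,T2) ✓  (M2,T5,I1)→finished(I1,T5) ✓  (M3,T3,I4)→finished(I4,T3) ✓  (M3,T4,I1)→finished(I1,T4) ✓  (M3,T5,I1)→finished(I1,T5) ✓  (M4,T3,I2)→finished(I2,T3) ✓  (M4,T4,I4)→finished(I4,T4) ✓  (M4,T6,I4)→finished(I4,T6) ✓  (M5,T2,I2)→finished(I2,T2) ✓  (M5,T2,I4)→finished(I4,T2) ✓  (M5,T3,I1)→finished(I1,T3) ✓  (M5,T4,I1)→finished(I1,T4) ✓  (M5,T4,I3)→finished(I3,T4) ✓
Every restrictor triple satisfies the scope.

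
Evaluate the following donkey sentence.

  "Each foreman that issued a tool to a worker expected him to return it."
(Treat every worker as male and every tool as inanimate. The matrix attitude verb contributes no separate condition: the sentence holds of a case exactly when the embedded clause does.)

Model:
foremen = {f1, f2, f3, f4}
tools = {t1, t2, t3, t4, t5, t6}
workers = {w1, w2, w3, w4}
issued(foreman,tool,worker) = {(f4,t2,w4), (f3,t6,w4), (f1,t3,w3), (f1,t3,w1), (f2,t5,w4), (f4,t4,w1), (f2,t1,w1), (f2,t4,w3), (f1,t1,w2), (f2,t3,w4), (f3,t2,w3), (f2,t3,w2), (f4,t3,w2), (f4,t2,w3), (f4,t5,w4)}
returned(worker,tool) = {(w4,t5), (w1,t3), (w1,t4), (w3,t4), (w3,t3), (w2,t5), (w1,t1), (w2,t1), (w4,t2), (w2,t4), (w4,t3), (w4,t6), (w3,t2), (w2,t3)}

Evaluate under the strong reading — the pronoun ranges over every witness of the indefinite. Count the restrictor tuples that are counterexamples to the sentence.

"him" takes "a worker" as antecedent and "it" takes "a tool"; both are donkey pronouns co-varying with the restrictor.
Strong reading: for every (f,t,w) with issued(f,t,w), returned(w,t).
Restrictor triples: (f1,t1,w2)→returned(w2,t1) ✓  (f1,t3,w1)→returned(w1,t3) ✓  (f1,t3,w3)→returned(w3,t3) ✓  (f2,t1,w1)→returned(w1,t1) ✓  (f2,t3,w2)→returned(w2,t3) ✓  (f2,t3,w4)→returned(w4,t3) ✓  (f2,t4,w3)→returned(w3,t4) ✓  (f2,t5,w4)→returned(w4,t5) ✓  (f3,t2,w3)→returned(w3,t2) ✓  (f3,t6,w4)→returned(w4,t6) ✓  (f4,t2,w3)→returned(w3,t2) ✓  (f4,t2,w4)→returned(w4,t2) ✓  (f4,t3,w2)→returned(w2,t3) ✓  (f4,t4,w1)→returned(w1,t4) ✓  (f4,t5,w4)→returned(w4,t5) ✓
Counterexamples (restrictor triples failing the scope): 0.

0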